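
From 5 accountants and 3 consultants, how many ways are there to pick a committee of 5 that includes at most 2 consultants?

46

Split by how many consultants are chosen (0 through 2).
Sum: C(3,0)·C(5,5) + C(3,1)·C(5,4) + C(3,2)·C(5,3) = 1 + 15 + 30 = 46.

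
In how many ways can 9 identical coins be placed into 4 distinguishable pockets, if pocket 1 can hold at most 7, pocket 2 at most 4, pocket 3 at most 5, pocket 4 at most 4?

Ignoring the caps, the number of non-negative solutions to x_1+…+x_4 = 9 is C(12,3) = 220.
Subtract solutions that violate a single cap (substitute x_i' = x_i − (cap_i+1)): x_1 ≥ 8 gives C(4,3) = 4; x_2 ≥ 5 gives C(7,3) = 35; x_3 ≥ 6 gives C(6,3) = 20; x_4 ≥ 5 gives C(7,3) = 35. Together 94.
No two caps can be exceeded simultaneously, so the pair terms are all 0.
By inclusion–exclusion the count is 220 − 94 + 0 = 126.

126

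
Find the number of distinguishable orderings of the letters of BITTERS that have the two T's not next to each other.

There are 7!/(2!) = 2520 arrangements of BITTERS in total.
Arrangements with the T's together: treat TT as one letter, giving (6)! = 720.
Subtracting, 2520 − 720 = 1800 arrangements keep the T's apart.

1800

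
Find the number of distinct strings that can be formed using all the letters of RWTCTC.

The 6 letters of RWTCTC have repeats: C appearing twice and T appearing twice.
The number of distinct arrangements is 6!/(2!·2!) = 720/4 = 180.

180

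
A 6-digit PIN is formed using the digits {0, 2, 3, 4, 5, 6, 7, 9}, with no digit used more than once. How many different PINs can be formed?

20160

With no repetition, fill the 6 digits in order: 8 choices, then 7, down to 3.
That product is 8 × 7 × 6 × 5 × 4 × 3 = 20160.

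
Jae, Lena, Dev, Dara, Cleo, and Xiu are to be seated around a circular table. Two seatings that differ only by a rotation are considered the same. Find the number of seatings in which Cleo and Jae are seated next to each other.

Glue Cleo and Jae into a block (2 internal orders). Seating 5 units around a circle gives (4)! arrangements.
So 2 × (4)! = 2 × 24 = 48.

48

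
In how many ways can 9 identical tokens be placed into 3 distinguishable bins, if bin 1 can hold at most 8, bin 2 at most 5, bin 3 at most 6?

38

By stars and bars, unrestricted non-negative solutions to x_1+…+x_3 = 9 number C(9+2,2) = 55.
Subtract solutions that violate a single cap (substitute x_i' = x_i − (cap_i+1)): x_1 ≥ 9 gives C(2,2) = 1; x_2 ≥ 6 gives C(5,2) = 10; x_3 ≥ 7 gives C(4,2) = 6. Together 17.
No two caps can be exceeded simultaneously, so the pair terms are all 0.
By inclusion–exclusion the count is 55 − 17 + 0 = 38.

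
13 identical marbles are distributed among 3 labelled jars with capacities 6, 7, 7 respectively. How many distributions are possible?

Without the upper bounds there are C(15,2) = 105 ways to split 13 among 3 jars.
Subtract solutions that violate a single cap (substitute x_i' = x_i − (cap_i+1)): x_1 ≥ 7 gives C(8,2) = 28; x_2 ≥ 8 gives C(7,2) = 21; x_3 ≥ 8 gives C(7,2) = 21. Together 70.
No two caps can be exceeded simultaneously, so the pair terms are all 0.
By inclusion–exclusion the count is 105 − 70 + 0 = 35.

35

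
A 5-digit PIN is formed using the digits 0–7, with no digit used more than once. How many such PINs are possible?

With no repetition, fill the 5 digits in order: 8 choices, then 7, down to 4.
That product is 8 × 7 × 6 × 5 × 4 = 6720.

6720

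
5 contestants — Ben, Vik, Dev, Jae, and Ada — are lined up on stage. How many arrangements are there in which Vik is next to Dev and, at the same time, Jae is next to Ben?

Treat {Vik,Dev} as one block (2 orders) and {Jae,Ben} as another (2 orders).
That leaves 3 units to arrange: 2 × 2 × 3! = 4 × 6 = 24.

24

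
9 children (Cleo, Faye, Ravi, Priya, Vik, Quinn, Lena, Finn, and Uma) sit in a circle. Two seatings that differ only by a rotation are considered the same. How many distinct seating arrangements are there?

Seat Cleo anywhere (absorbing the rotational symmetry), then permute the other 8: (8)! = 40320.

40320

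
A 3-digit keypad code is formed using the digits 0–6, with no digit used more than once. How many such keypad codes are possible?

Choose and order 3 of the 7 symbols: the first digit has 7 options, the next 6, then 5.
7 × 6 × 5 = 210.

210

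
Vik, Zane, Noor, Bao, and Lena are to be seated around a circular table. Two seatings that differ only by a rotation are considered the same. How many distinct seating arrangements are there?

24

Seat Vik anywhere (absorbing the rotational symmetry), then permute the other 4: (4)! = 24.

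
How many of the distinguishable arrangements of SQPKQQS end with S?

120

Fix S in the last position and arrange the remaining 6 letters.
Those 6 letters have Q appearing 3 times, giving (6)!/(3!) = 120.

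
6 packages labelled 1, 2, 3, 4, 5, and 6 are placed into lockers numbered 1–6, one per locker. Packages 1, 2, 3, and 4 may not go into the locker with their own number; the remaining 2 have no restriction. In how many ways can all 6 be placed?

Let Aᵢ (for 1 ≤ i ≤ 4) be the placements that put package i in its forbidden locker. Any j of these fix j positions, leaving (6−j)! ways to fill the rest, and there are C(4,j) ways to pick which j.
By inclusion–exclusion, the number of valid placements is Σ_{j=0}^{4} (−1)^j C(4,j)·(6−j)!.
Computing: 720 − 480 + 144 − 24 + 2 = 362.

362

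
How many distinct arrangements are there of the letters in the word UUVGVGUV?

560

UUVGVGUV has 8 letters with G appearing twice, U appearing 3 times, and V appearing 3 times.
Dividing 8! = 40320 by 3!·3!·2! = 72 for the repeated letters gives 560.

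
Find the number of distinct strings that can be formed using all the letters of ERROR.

20

Letter multiplicities in ERROR: E×1, O×1, R×3.
The number of distinct arrangements is 5!/(3!) = 120/6 = 20.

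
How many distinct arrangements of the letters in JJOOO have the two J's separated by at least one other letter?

There are 5!/(3!·2!) = 10 arrangements of JJOOO in total.
If the two J's are adjacent, glue them into one block, leaving 4 items to arrange: (4)!/(3!) = 4 ways.
Hence 10 − 4 = 6.

6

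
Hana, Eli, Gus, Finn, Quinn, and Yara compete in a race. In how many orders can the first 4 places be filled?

360

There are 6 choices for 1st place, 5 for 2nd, and so on down to 3 for position 4.
That gives 6 × 5 × 4 × 3 = 360.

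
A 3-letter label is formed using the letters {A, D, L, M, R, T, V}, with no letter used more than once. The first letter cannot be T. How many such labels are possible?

The first letter has 7−1 = 6 choices (anything except T).
The remaining 2 letters are filled from the other 6 symbols without repetition: 6 × 5 = 30.
Total: 6 × 30 = 180.

180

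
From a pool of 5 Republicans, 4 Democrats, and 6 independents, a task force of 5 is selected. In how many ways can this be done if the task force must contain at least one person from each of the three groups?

2170

With no constraint there are C(15,5) = 3003 possible selections.
Subtract selections that omit an entire group: no Republicans → C(10,5) = 252; no Democrats → C(11,5) = 462; no independents → C(9,5) = 126.
Add back selections omitting two groups (i.e. drawn from a single group): C(5,5) + C(4,5) + C(6,5) = 7.
By inclusion–exclusion: 3003 − 840 + 7 = 2170.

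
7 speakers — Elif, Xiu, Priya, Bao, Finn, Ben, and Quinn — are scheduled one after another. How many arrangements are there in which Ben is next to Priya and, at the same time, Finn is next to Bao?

480

Treat {Ben,Priya} as one block (2 orders) and {Finn,Bao} as another (2 orders).
That leaves 5 units to arrange: 2 × 2 × 5! = 4 × 120 = 480.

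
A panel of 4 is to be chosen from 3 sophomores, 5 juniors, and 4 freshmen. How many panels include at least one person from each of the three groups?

With no constraint there are C(12,4) = 495 possible selections.
Selections missing a whole group: no sophomores → C(9,4) = 126; no juniors → C(7,4) = 35; no freshmen → C(8,4) = 70.
Add back selections omitting two groups (i.e. drawn from a single group): C(3,4) + C(5,4) + C(4,4) = 6.
By inclusion–exclusion: 495 − 231 + 6 = 270.

270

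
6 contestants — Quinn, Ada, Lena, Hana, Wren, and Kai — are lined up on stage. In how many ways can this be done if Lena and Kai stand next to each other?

240

Place the 4 others and the Lena-Kai pair as 5 objects in a line; the pair has 2 internal arrangements.
So the count is 2·(5)! = 240.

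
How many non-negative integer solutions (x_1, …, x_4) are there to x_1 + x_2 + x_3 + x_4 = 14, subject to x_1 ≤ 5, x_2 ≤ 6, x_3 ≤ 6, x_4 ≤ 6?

170

By stars and bars, unrestricted non-negative solutions to x_1+…+x_4 = 14 number C(14+3,3) = 680.
Subtract solutions that violate a single cap (substitute x_i' = x_i − (cap_i+1)): x_1 ≥ 6 gives C(11,3) = 165; x_2 ≥ 7 gives C(10,3) = 120; x_3 ≥ 7 gives C(10,3) = 120; x_4 ≥ 7 gives C(10,3) = 120. Together 525.
Add back pairs where two caps are both exceeded: 4 + 4 + 4 + 1 + 1 + 1 = 15.
By inclusion–exclusion the count is 680 − 525 + 15 = 170.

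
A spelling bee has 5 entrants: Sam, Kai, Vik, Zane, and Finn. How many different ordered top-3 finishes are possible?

60

There are 5 choices for 1st place, 4 for 2nd, and 3 for 3rd.
That gives 5 × 4 × 3 = 60.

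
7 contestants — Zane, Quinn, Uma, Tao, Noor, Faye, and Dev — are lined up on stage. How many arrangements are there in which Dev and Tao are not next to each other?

3600

There are 7! = 5040 arrangements in all. If Dev and Tao are adjacent, merging them into one block gives 2·(6)! = 1440 arrangements.
So 5040 − 1440 = 3600 arrangements keep them apart.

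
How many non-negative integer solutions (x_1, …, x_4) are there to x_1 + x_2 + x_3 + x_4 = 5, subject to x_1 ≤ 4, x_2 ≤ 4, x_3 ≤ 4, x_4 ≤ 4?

Without the upper bounds there are C(8,3) = 56 ways to split 5 among 4 variables.
Subtract solutions that violate a single cap (substitute x_i' = x_i − (cap_i+1)): x_1 ≥ 5 gives C(3,3) = 1; x_2 ≥ 5 gives C(3,3) = 1; x_3 ≥ 5 gives C(3,3) = 1; x_4 ≥ 5 gives C(3,3) = 1. Together 4.
No two caps can be exceeded simultaneously, so the pair terms are all 0.
By inclusion–exclusion the count is 56 − 4 + 0 = 52.

52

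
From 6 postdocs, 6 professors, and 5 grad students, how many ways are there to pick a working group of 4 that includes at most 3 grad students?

2375

Split by how many grad students are chosen (0 through 3).
Sum: C(5,0)·C(12,4) + C(5,1)·C(12,3) + C(5,2)·C(12,2) + C(5,3)·C(12,1) = 495 + 1100 + 660 + 120 = 2375.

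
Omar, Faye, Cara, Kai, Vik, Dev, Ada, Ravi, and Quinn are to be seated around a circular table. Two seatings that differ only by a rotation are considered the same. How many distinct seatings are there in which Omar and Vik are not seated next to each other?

30240

Without the restriction there are (8)! = 40320 seatings.
Seatings with Omar beside Vik: treat them as a block with 2 internal orders, giving 2 × (7)! = 10080.
Subtracting, 40320 − 10080 = 30240.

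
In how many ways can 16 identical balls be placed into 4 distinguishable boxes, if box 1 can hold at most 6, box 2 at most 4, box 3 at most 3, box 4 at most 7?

34

Without the upper bounds there are C(19,3) = 969 ways to split 16 among 4 boxes.
Subtract solutions that violate a single cap (substitute x_i' = x_i − (cap_i+1)): x_1 ≥ 7 gives C(12,3) = 220; x_2 ≥ 5 gives C(14,3) = 364; x_3 ≥ 4 gives C(15,3) = 455; x_4 ≥ 8 gives C(11,3) = 165. Together 1204.
Add back pairs where two caps are both exceeded: 35 + 56 + 4 + 120 + 20 + 35 = 270.
Subtract triples: 1 + 0 + 0 + 0 = 1.
By inclusion–exclusion the count is 969 − 1204 + 270 − 1 = 34.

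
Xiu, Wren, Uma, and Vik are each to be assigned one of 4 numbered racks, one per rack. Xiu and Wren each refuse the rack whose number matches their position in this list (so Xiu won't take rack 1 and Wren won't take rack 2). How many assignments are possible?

14

Let Aᵢ (for i ∈ {1, 2}) be the placements that put person i in their forbidden rack. Any j of these fix j positions, leaving (4−j)! ways to fill the rest, and there are C(2,j) ways to pick which j.
By inclusion–exclusion, the number of valid placements is Σ_{j=0}^{2} (−1)^j C(2,j)·(4−j)!.
Computing: 24 − 12 + 2 = 14.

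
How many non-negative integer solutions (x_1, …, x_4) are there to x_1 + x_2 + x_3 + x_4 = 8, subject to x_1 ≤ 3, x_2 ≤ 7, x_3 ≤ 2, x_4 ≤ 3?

47

Ignoring the caps, the number of non-negative solutions to x_1+…+x_4 = 8 is C(11,3) = 165.
Subtract solutions that violate a single cap (substitute x_i' = x_i − (cap_i+1)): x_1 ≥ 4 gives C(7,3) = 35; x_2 ≥ 8 gives C(3,3) = 1; x_3 ≥ 3 gives C(8,3) = 56; x_4 ≥ 4 gives C(7,3) = 35. Together 127.
Add back pairs where two caps are both exceeded: 0 + 4 + 1 + 0 + 0 + 4 = 9.
By inclusion–exclusion the count is 165 − 127 + 9 = 47.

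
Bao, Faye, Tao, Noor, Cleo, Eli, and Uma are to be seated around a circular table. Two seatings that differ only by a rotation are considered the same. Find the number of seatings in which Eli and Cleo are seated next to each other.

240

Treat {Eli, Cleo} as one unit (2 internal orders) and seat the resulting 6 units around the table: (5)! circular arrangements.
So 2 × (5)! = 2 × 120 = 240.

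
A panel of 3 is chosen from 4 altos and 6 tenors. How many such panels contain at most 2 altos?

Split by how many altos are chosen (0 through 2).
Sum: C(4,0)·C(6,3) + C(4,1)·C(6,2) + C(4,2)·C(6,1) = 20 + 60 + 36 = 116.

116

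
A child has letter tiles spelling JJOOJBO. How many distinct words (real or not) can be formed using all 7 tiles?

JJOOJBO has 7 letters with J appearing 3 times and O appearing 3 times.
So there are 7! / (3!·3!) = 140 distinguishable arrangements.

140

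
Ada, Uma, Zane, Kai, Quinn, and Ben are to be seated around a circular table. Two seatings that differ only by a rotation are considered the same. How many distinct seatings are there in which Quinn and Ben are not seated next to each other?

72

Without the restriction there are (5)! = 120 seatings.
Seatings with Quinn beside Ben: treat them as a block with 2 internal orders, giving 2 × (4)! = 48.
Subtracting, 120 − 48 = 72.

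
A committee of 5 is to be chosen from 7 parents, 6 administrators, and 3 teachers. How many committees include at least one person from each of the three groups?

2730

With no constraint there are C(16,5) = 4368 possible selections.
Subtract selections that omit an entire group: no parents → C(9,5) = 126; no administrators → C(10,5) = 252; no teachers → C(13,5) = 1287.
Add back selections omitting two groups (i.e. drawn from a single group): C(7,5) + C(6,5) + C(3,5) = 27.
By inclusion–exclusion: 4368 − 1665 + 27 = 2730.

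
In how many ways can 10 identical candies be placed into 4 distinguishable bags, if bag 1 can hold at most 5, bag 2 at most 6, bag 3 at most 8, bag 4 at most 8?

223

Without the upper bounds there are C(13,3) = 286 ways to split 10 among 4 bags.
Subtract solutions that violate a single cap (substitute x_i' = x_i − (cap_i+1)): x_1 ≥ 6 gives C(7,3) = 35; x_2 ≥ 7 gives C(6,3) = 20; x_3 ≥ 9 gives C(4,3) = 4; x_4 ≥ 9 gives C(4,3) = 4. Together 63.
No two caps can be exceeded simultaneously, so the pair terms are all 0.
By inclusion–exclusion the count is 286 − 63 + 0 = 223.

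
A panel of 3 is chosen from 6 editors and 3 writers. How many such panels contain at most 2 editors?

64

Split by how many editors are chosen (0 through 2).
Sum: C(6,0)·C(3,3) + C(6,1)·C(3,2) + C(6,2)·C(3,1) = 1 + 18 + 45 = 64.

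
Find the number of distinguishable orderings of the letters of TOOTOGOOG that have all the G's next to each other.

168

Treat the 2 copies of G as a single block. The multiset to arrange is then {GG, O, O, O, O, O, T, T}, 8 items in all.
That gives (8)!/(5!·2!) = 168 arrangements.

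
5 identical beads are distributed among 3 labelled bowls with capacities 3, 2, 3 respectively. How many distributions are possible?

Without the upper bounds there are C(7,2) = 21 ways to split 5 among 3 bowls.
Subtract solutions that violate a single cap (substitute x_i' = x_i − (cap_i+1)): x_1 ≥ 4 gives C(3,2) = 3; x_2 ≥ 3 gives C(4,2) = 6; x_3 ≥ 4 gives C(3,2) = 3. Together 12.
No two caps can be exceeded simultaneously, so the pair terms are all 0.
By inclusion–exclusion the count is 21 − 12 + 0 = 9.

9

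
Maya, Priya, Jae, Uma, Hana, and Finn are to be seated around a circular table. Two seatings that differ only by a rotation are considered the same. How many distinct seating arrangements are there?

Around a circle, 6 distinct people have 6!/6 = (5)! = 120 rotationally distinct seatings.

120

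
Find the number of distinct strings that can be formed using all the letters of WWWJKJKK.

The 8 letters of WWWJKJKK have repeats: J appearing twice, K appearing 3 times, and W appearing 3 times.
Dividing 8! = 40320 by 3!·3!·2! = 72 for the repeated letters gives 560.

560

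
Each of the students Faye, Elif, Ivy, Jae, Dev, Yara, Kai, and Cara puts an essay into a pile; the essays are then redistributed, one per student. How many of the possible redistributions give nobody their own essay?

This is the derangement count D_8: permutations of 8 items with no fixed point.
By inclusion–exclusion this is Σ_{j=0}^{8} (−1)^j C(8,j)·(8−j)!.
Computing: 40320 − 40320 + 20160 − 6720 + 1680 − 336 + 56 − 8 + 1 = 14833.

14833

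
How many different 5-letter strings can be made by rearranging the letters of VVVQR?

20

VVVQR has 5 letters with V appearing 3 times.
Dividing 5! = 120 by 3! = 6 for the repeated letters gives 20.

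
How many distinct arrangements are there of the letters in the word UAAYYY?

UAAYYY has 6 letters with A appearing twice and Y appearing 3 times.
Dividing 6! = 720 by 3!·2! = 12 for the repeated letters gives 60.

60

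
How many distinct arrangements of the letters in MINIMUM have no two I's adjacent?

300

There are 7!/(3!·2!) = 420 arrangements of MINIMUM in total.
Arrangements with the I's together: treat II as one letter, giving (6)!/(3!) = 120.
Hence 420 − 120 = 300.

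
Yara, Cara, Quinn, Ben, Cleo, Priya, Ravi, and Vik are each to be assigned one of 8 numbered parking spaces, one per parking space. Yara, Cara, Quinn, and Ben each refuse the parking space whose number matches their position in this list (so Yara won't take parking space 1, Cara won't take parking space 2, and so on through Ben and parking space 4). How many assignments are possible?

Let Aᵢ (for 1 ≤ i ≤ 4) be the placements that put person i in their forbidden parking space. Any j of these fix j positions, leaving (8−j)! ways to fill the rest, and there are C(4,j) ways to pick which j.
By inclusion–exclusion, the number of valid placements is Σ_{j=0}^{4} (−1)^j C(4,j)·(8−j)!.
Computing: 40320 − 20160 + 4320 − 480 + 24 = 24024.

24024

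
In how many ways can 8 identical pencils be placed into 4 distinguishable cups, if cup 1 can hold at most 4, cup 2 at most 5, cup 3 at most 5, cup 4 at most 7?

124

Without the upper bounds there are C(11,3) = 165 ways to split 8 among 4 cups.
Subtract solutions that violate a single cap (substitute x_i' = x_i − (cap_i+1)): x_1 ≥ 5 gives C(6,3) = 20; x_2 ≥ 6 gives C(5,3) = 10; x_3 ≥ 6 gives C(5,3) = 10; x_4 ≥ 8 gives C(3,3) = 1. Together 41.
No two caps can be exceeded simultaneously, so the pair terms are all 0.
By inclusion–exclusion the count is 165 − 41 + 0 = 124.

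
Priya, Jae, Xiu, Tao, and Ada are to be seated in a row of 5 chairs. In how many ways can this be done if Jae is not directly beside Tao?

72

There are 5! = 120 arrangements in all. If Jae and Tao are adjacent, merging them into one block gives 2·(4)! = 48 arrangements.
Complementary counting: 120 − 48 = 72.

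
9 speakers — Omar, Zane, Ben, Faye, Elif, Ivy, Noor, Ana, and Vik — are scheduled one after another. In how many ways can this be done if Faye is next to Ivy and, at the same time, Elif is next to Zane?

20160

Treat {Faye,Ivy} as one block (2 orders) and {Elif,Zane} as another (2 orders).
That leaves 7 units to arrange: 2 × 2 × 7! = 4 × 5040 = 20160.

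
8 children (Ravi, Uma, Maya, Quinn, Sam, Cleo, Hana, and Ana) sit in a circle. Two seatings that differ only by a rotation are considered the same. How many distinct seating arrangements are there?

Fix one person's seat to break rotational symmetry; the remaining 7 people can be arranged in (7)! = 5040 ways.

5040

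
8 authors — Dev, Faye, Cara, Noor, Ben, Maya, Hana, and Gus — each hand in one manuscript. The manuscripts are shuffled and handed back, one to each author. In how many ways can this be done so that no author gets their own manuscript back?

14833

Count assignments avoiding every fixed point. For any j of the 8 authors fixed to their own manuscript, the other 8−j can be arranged in (8−j)! ways.
By inclusion–exclusion this is Σ_{j=0}^{8} (−1)^j C(8,j)·(8−j)!.
Computing: 40320 − 40320 + 20160 − 6720 + 1680 − 336 + 56 − 8 + 1 = 14833.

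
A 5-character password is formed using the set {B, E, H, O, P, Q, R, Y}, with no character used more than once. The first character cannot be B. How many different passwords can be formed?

5880

The first character has 8−1 = 7 choices (anything except B).
The remaining 4 characters are filled from the other 7 symbols without repetition: 7 × 6 × 5 × 4 = 840.
Total: 7 × 840 = 5880.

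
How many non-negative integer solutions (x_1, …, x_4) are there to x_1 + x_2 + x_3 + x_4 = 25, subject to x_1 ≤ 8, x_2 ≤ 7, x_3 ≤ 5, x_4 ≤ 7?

Without the upper bounds there are C(28,3) = 3276 ways to split 25 among 4 variables.
Subtract solutions that violate a single cap (substitute x_i' = x_i − (cap_i+1)): x_1 ≥ 9 gives C(19,3) = 969; x_2 ≥ 8 gives C(20,3) = 1140; x_3 ≥ 6 gives C(22,3) = 1540; x_4 ≥ 8 gives C(20,3) = 1140. Together 4789.
Add back pairs where two caps are both exceeded: 165 + 286 + 165 + 364 + 220 + 364 = 1564.
Subtract triples: 10 + 1 + 10 + 20 = 41.
By inclusion–exclusion the count is 3276 − 4789 + 1564 − 41 = 10.

10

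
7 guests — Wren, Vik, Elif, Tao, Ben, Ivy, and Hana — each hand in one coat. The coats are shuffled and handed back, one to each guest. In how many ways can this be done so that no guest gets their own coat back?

This is the derangement count D_7: permutations of 7 items with no fixed point.
By inclusion–exclusion this is Σ_{j=0}^{7} (−1)^j C(7,j)·(7−j)!.
Computing: 5040 − 5040 + 2520 − 840 + 210 − 42 + 7 − 1 = 1854.

1854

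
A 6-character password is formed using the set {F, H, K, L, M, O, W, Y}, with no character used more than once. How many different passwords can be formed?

With no repetition, fill the 6 characters in order: 8 choices, then 7, down to 3.
That product is 8 × 7 × 6 × 5 × 4 × 3 = 20160.

20160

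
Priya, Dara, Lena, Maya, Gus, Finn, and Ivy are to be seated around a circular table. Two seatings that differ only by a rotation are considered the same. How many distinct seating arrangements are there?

Seat Priya anywhere (absorbing the rotational symmetry), then permute the other 6: (6)! = 720.

720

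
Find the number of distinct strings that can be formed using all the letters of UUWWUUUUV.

The 9 letters of UUWWUUUUV have repeats: U appearing 6 times and W appearing twice.
The number of distinct arrangements is 9!/(6!·2!) = 362880/1440 = 252.

252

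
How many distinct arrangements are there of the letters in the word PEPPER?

60

The 6 letters of PEPPER have repeats: E appearing twice and P appearing 3 times.
Dividing 6! = 720 by 3!·2! = 12 for the repeated letters gives 60.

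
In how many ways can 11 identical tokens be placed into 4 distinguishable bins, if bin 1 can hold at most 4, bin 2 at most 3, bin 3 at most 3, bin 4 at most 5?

33

Ignoring the caps, the number of non-negative solutions to x_1+…+x_4 = 11 is C(14,3) = 364.
Subtract solutions that violate a single cap (substitute x_i' = x_i − (cap_i+1)): x_1 ≥ 5 gives C(9,3) = 84; x_2 ≥ 4 gives C(10,3) = 120; x_3 ≥ 4 gives C(10,3) = 120; x_4 ≥ 6 gives C(8,3) = 56. Together 380.
Add back pairs where two caps are both exceeded: 10 + 10 + 1 + 20 + 4 + 4 = 49.
By inclusion–exclusion the count is 364 − 380 + 49 = 33.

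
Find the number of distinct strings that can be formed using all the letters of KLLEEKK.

210

Letter multiplicities in KLLEEKK: E×2, K×3, L×2.
The number of distinct arrangements is 7!/(3!·2!·2!) = 5040/24 = 210.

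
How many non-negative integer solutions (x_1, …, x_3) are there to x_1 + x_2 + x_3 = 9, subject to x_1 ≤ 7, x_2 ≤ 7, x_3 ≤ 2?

By stars and bars, unrestricted non-negative solutions to x_1+…+x_3 = 9 number C(9+2,2) = 55.
Subtract solutions that violate a single cap (substitute x_i' = x_i − (cap_i+1)): x_1 ≥ 8 gives C(3,2) = 3; x_2 ≥ 8 gives C(3,2) = 3; x_3 ≥ 3 gives C(8,2) = 28. Together 34.
No two caps can be exceeded simultaneously, so the pair terms are all 0.
By inclusion–exclusion the count is 55 − 34 + 0 = 21.

21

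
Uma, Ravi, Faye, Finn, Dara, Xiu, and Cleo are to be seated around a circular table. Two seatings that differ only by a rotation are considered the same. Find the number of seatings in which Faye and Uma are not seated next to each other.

All circular seatings of 7 people number (6)! = 720.
Seatings with Faye beside Uma: treat them as a block with 2 internal orders, giving 2 × (5)! = 240.
Subtracting, 720 − 240 = 480.

480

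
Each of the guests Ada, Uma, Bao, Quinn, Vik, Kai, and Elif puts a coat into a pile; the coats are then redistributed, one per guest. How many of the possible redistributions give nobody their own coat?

1854

Count assignments avoiding every fixed point. For any j of the 7 guests fixed to their own coat, the other 7−j can be arranged in (7−j)! ways.
By inclusion–exclusion this is Σ_{j=0}^{7} (−1)^j C(7,j)·(7−j)!.
Computing: 5040 − 5040 + 2520 − 840 + 210 − 42 + 7 − 1 = 1854.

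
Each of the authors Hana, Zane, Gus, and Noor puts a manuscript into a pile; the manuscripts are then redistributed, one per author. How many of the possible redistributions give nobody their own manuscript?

Count assignments avoiding every fixed point. For any j of the 4 authors fixed to their own manuscript, the other 4−j can be arranged in (4−j)! ways.
By inclusion–exclusion this is Σ_{j=0}^{4} (−1)^j C(4,j)·(4−j)!.
Computing: 24 − 24 + 12 − 4 + 1 = 9.

9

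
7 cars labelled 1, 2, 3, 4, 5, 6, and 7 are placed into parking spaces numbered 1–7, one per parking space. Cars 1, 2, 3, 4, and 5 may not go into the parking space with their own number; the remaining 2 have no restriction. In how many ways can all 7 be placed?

2428

Let Aᵢ (for 1 ≤ i ≤ 5) be the placements that put car i in its forbidden parking space. Any j of these fix j positions, leaving (7−j)! ways to fill the rest, and there are C(5,j) ways to pick which j.
By inclusion–exclusion, the number of valid placements is Σ_{j=0}^{5} (−1)^j C(5,j)·(7−j)!.
Computing: 5040 − 3600 + 1200 − 240 + 30 − 2 = 2428.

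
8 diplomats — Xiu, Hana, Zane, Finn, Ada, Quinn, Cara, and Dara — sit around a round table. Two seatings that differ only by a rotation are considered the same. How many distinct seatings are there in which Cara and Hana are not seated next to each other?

3600

Without the restriction there are (7)! = 5040 seatings.
Seatings with Cara beside Hana: treat them as a block with 2 internal orders, giving 2 × (6)! = 1440.
Subtracting, 5040 − 1440 = 3600.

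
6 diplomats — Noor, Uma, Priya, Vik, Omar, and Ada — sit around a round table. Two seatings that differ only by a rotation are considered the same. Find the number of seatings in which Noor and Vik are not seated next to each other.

Without the restriction there are (5)! = 120 seatings.
Those with Noor next to Vik: fuse the pair into one unit and seat 5 units around a circle — 2·(4)! = 48.
Subtracting, 120 − 48 = 72.

72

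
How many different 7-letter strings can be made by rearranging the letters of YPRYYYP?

YPRYYYP has 7 letters with P appearing twice and Y appearing 4 times.
Dividing 7! = 5040 by 4!·2! = 48 for the repeated letters gives 105.

105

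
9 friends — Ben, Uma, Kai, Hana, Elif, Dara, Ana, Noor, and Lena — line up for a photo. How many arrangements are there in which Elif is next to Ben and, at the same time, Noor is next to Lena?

Treat {Elif,Ben} as one block (2 orders) and {Noor,Lena} as another (2 orders).
That leaves 7 units to arrange: 2 × 2 × 7! = 4 × 5040 = 20160.

20160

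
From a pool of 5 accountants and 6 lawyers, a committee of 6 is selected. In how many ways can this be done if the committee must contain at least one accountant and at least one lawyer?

461

With no constraint there are C(11,6) = 462 possible selections.
Selections missing a whole group: no accountants → C(6,6) = 1; no lawyers → C(5,6) = 0.
Both groups omitted at once is impossible, so 462 − 1 = 461.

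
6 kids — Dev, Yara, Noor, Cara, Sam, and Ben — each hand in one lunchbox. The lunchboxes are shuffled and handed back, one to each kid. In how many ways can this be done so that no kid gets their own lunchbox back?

265

Count assignments avoiding every fixed point. For any j of the 6 kids fixed to their own lunchbox, the other 6−j can be arranged in (6−j)! ways.
By inclusion–exclusion this is Σ_{j=0}^{6} (−1)^j C(6,j)·(6−j)!.
Computing: 720 − 720 + 360 − 120 + 30 − 6 + 1 = 265.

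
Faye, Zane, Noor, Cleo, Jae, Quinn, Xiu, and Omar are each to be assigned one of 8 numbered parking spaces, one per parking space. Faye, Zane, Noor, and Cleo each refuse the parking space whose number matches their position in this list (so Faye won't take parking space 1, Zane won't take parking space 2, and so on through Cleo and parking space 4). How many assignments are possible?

Let Aᵢ (for 1 ≤ i ≤ 4) be the placements that put person i in their forbidden parking space. Any j of these fix j positions, leaving (8−j)! ways to fill the rest, and there are C(4,j) ways to pick which j.
By inclusion–exclusion, the number of valid placements is Σ_{j=0}^{4} (−1)^j C(4,j)·(8−j)!.
Computing: 40320 − 20160 + 4320 − 480 + 24 = 24024.

24024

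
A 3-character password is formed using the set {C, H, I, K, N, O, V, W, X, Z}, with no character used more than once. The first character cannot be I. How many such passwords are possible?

The first character has 10−1 = 9 choices (anything except I).
The remaining 2 characters are filled from the other 9 symbols without repetition: 9 × 8 = 72.
Total: 9 × 72 = 648.

648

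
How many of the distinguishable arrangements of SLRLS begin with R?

With the first slot taken by R, it remains to arrange the other 4 letters (SLLS).
Those 4 letters have L appearing twice and S appearing twice, giving (4)!/(2!·2!) = 6.

6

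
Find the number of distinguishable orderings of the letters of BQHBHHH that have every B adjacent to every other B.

30

Treat the 2 copies of B as a single block. The multiset to arrange is then {BB, H, H, H, H, Q}, 6 items in all.
That gives (6)!/(4!) = 30 arrangements.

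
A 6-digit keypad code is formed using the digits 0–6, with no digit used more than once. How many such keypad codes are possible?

Choose and order 6 of the 7 symbols: the first digit has 7 options, the next 6, and so on down to 2.
That product is 7 × 6 × 5 × 4 × 3 × 2 = 5040.

5040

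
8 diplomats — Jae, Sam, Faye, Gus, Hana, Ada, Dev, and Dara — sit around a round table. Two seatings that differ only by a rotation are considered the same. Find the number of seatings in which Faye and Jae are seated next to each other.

1440

Glue Faye and Jae into a block (2 internal orders). Seating 7 units around a circle gives (6)! arrangements.
So 2 × (6)! = 2 × 720 = 1440.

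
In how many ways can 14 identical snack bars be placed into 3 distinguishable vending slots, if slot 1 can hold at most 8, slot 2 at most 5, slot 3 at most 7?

27

By stars and bars, unrestricted non-negative solutions to x_1+…+x_3 = 14 number C(14+2,2) = 120.
Subtract solutions that violate a single cap (substitute x_i' = x_i − (cap_i+1)): x_1 ≥ 9 gives C(7,2) = 21; x_2 ≥ 6 gives C(10,2) = 45; x_3 ≥ 8 gives C(8,2) = 28. Together 94.
Add back pairs where two caps are both exceeded: 0 + 0 + 1 = 1.
By inclusion–exclusion the count is 120 − 94 + 1 = 27.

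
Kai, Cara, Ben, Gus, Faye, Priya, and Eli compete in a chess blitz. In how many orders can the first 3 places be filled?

210

This is an ordered selection of 3 from 7: P(7,3).
That gives 7 × 6 × 5 = 210.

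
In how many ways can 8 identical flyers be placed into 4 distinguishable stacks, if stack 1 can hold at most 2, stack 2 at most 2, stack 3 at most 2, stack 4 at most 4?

10

By stars and bars, unrestricted non-negative solutions to x_1+…+x_4 = 8 number C(8+3,3) = 165.
Subtract solutions that violate a single cap (substitute x_i' = x_i − (cap_i+1)): x_1 ≥ 3 gives C(8,3) = 56; x_2 ≥ 3 gives C(8,3) = 56; x_3 ≥ 3 gives C(8,3) = 56; x_4 ≥ 5 gives C(6,3) = 20. Together 188.
Add back pairs where two caps are both exceeded: 10 + 10 + 1 + 10 + 1 + 1 = 33.
By inclusion–exclusion the count is 165 − 188 + 33 = 10.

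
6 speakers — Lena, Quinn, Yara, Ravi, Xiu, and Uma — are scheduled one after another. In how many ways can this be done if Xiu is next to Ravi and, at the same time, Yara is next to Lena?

96

Treat {Xiu,Ravi} as one block (2 orders) and {Yara,Lena} as another (2 orders).
That leaves 4 units to arrange: 2 × 2 × 4! = 4 × 24 = 96.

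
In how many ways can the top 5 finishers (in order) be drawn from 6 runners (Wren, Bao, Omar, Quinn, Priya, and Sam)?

720

There are 6 choices for 1st place, 5 for 2nd, and so on down to 2 for position 5.
That gives 6 × 5 × 4 × 3 × 2 = 720.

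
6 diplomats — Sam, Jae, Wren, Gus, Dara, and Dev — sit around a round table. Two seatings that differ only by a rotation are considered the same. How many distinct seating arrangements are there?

120

Fix one person's seat to break rotational symmetry; the remaining 5 people can be arranged in (5)! = 120 ways.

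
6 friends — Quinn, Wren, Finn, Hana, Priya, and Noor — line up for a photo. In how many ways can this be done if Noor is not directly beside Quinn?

480

There are 6! = 720 arrangements in all. If Noor and Quinn are adjacent, merging them into one block gives 2·(5)! = 240 arrangements.
Complementary counting: 720 − 240 = 480.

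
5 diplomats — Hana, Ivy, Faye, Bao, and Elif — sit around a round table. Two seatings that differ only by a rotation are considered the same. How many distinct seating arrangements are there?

Seat Hana anywhere (absorbing the rotational symmetry), then permute the other 4: (4)! = 24.

24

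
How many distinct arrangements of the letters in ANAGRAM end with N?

120

Fix N in the last position and arrange the remaining 6 letters.
Those 6 letters have A appearing 3 times, giving (6)!/(3!) = 120.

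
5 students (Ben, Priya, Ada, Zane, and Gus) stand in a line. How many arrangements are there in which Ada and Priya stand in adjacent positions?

48

Place the 3 others and the Ada-Priya pair as 4 objects in a line; the pair has 2 internal arrangements.
So the count is 2·(4)! = 48.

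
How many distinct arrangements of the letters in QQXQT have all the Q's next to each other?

6

Treat the 3 copies of Q as a single block. The multiset to arrange is then {QQQ, T, X}, 3 items in all.
All 3 items are distinct, so there are (3)! = 6 arrangements.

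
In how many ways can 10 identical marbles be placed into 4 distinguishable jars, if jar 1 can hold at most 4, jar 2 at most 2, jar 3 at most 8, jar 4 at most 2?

41

Ignoring the caps, the number of non-negative solutions to x_1+…+x_4 = 10 is C(13,3) = 286.
Subtract solutions that violate a single cap (substitute x_i' = x_i − (cap_i+1)): x_1 ≥ 5 gives C(8,3) = 56; x_2 ≥ 3 gives C(10,3) = 120; x_3 ≥ 9 gives C(4,3) = 4; x_4 ≥ 3 gives C(10,3) = 120. Together 300.
Add back pairs where two caps are both exceeded: 10 + 0 + 10 + 0 + 35 + 0 = 55.
By inclusion–exclusion the count is 286 − 300 + 55 = 41.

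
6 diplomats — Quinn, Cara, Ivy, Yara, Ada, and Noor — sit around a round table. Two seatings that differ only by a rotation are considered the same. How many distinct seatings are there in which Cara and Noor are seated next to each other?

48

Glue Cara and Noor into a block (2 internal orders). Seating 5 units around a circle gives (4)! arrangements.
So 2 × (4)! = 2 × 24 = 48.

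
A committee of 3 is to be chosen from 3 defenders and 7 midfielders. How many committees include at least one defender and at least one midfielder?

Unrestricted: C(10,3) = 120 ways to pick any 3 of the 10.
Selections missing a whole group: no defenders → C(7,3) = 35; no midfielders → C(3,3) = 1.
Both groups omitted at once is impossible, so 120 − 36 = 84.

84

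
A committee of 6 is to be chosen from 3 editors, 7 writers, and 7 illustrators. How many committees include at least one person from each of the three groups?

8967

Total 6-person selections from all 17: C(17,6) = 12376.
Selections missing a whole group: no editors → C(14,6) = 3003; no writers → C(10,6) = 210; no illustrators → C(10,6) = 210.
Add back selections omitting two groups (i.e. drawn from a single group): C(3,6) + C(7,6) + C(7,6) = 14.
By inclusion–exclusion: 12376 − 3423 + 14 = 8967.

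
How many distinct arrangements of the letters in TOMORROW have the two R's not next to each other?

2520

There are 8!/(3!·2!) = 3360 arrangements of TOMORROW in total.
Arrangements with the R's together: treat RR as one letter, giving (7)!/(3!) = 840.
Hence 3360 − 840 = 2520.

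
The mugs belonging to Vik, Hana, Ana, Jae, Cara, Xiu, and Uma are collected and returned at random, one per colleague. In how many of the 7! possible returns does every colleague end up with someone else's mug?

1854

Count assignments avoiding every fixed point. For any j of the 7 colleagues fixed to their own mug, the other 7−j can be arranged in (7−j)! ways.
By inclusion–exclusion this is Σ_{j=0}^{7} (−1)^j C(7,j)·(7−j)!.
Computing: 5040 − 5040 + 2520 − 840 + 210 − 42 + 7 − 1 = 1854.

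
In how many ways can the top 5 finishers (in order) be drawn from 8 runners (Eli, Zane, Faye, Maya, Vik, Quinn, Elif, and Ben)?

6720

This is an ordered selection of 5 from 8: P(8,5).
That gives 8 × 7 × 6 × 5 × 4 = 6720.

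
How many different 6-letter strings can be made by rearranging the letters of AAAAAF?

Letter multiplicities in AAAAAF: A×5, F×1.
So there are 6! / (5!) = 6 distinguishable arrangements.

6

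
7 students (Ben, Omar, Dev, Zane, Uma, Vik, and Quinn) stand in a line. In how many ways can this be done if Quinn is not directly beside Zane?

3600

There are 7! = 5040 arrangements in all. If Quinn and Zane are adjacent, merging them into one block gives 2·(6)! = 1440 arrangements.
So 5040 − 1440 = 3600 arrangements keep them apart.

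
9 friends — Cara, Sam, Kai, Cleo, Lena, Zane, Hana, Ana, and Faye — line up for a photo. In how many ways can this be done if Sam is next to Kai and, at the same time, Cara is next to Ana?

Treat {Sam,Kai} as one block (2 orders) and {Cara,Ana} as another (2 orders).
That leaves 7 units to arrange: 2 × 2 × 7! = 4 × 5040 = 20160.

20160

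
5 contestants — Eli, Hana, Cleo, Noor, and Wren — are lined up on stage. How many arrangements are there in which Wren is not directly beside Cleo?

There are 5! = 120 arrangements in all. If Wren and Cleo are adjacent, merging them into one block gives 2·(4)! = 48 arrangements.
Complementary counting: 120 − 48 = 72.

72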